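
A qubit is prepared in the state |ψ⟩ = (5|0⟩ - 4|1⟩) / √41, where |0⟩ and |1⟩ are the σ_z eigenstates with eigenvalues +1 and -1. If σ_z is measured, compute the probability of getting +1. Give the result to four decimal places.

The +1 outcome corresponds to |0⟩. Its amplitude in |ψ⟩ is 5/√41.
P = |5|² / 41 = 25/41.

0.6098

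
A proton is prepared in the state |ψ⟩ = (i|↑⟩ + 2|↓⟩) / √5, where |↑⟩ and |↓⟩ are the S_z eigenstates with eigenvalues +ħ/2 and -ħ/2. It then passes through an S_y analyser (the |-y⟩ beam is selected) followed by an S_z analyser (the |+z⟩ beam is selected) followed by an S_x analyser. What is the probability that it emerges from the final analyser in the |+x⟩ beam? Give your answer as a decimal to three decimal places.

0.225

First analyser (S_y): P(|-y⟩) = |⟨-y|ψ⟩|² = 9/10.
After stage 1 the state is |-y⟩; P(|+z⟩) = |⟨+z|-y⟩|² = 1/2.
After stage 2 the state is |+z⟩; P(|+x⟩) = |⟨+x|+z⟩|² = 1/2.
Joint probability = 9/10 × 1/2 × 1/2 = 0.225.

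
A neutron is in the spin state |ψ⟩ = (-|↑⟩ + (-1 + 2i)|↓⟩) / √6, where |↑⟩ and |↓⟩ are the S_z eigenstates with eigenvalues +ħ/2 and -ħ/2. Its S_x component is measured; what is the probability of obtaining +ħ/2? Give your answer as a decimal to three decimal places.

|+x⟩ = (|↑⟩ + |↓⟩)/√2, so ⟨+x|ψ⟩ = (-2 + 2i) / (√2·√6).
P = |-2 + 2i|² / 12 = 8/12.

0.667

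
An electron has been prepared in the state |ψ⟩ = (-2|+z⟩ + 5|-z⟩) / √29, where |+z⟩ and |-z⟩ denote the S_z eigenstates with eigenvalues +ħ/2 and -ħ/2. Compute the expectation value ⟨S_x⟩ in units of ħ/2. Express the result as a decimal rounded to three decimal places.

-0.690

⟨σ_x⟩ = 2 Re(a* b)/(|a|²+|b|²) with a = -2, b = 5.
a* b = -10, so ⟨σ_x⟩ = -20/29.
⟨S_x⟩ = (ħ/2)·⟨σ_x⟩.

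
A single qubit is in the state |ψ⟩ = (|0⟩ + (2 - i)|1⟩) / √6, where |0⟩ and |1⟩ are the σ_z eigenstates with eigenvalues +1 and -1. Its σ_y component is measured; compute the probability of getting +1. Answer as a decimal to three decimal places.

0.333

|+y⟩ = (|0⟩ + i|1⟩)/√2, so ⟨+y|ψ⟩ = (-2i) / (√2·√6).
P = |-2i|² / 12 = 4/12.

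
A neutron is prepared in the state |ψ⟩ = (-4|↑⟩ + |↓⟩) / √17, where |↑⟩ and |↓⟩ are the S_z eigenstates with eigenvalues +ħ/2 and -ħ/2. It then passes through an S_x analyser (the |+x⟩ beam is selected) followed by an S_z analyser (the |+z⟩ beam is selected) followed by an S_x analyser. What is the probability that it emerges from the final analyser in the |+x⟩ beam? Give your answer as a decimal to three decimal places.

First analyser (S_x): P(|+x⟩) = |⟨+x|ψ⟩|² = 9/34.
After stage 1 the state is |+x⟩; P(|+z⟩) = |⟨+z|+x⟩|² = 1/2.
After stage 2 the state is |+z⟩; P(|+x⟩) = |⟨+x|+z⟩|² = 1/2.
Joint probability = 9/34 × 1/2 × 1/2 = 0.066.

0.066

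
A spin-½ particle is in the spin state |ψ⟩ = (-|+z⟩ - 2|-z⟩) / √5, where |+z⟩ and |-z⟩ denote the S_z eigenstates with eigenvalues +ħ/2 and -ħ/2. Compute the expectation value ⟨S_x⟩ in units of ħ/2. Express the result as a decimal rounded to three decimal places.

0.800

⟨σ_x⟩ = 2 Re(a* b)/(|a|²+|b|²) with a = -1, b = -2.
a* b = 2, so ⟨σ_x⟩ = 4/5.
⟨S_x⟩ = (ħ/2)·⟨σ_x⟩.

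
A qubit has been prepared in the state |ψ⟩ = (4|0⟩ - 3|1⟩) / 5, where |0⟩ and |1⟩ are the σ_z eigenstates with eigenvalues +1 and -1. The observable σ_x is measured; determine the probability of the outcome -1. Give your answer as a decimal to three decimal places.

0.980

|-x⟩ = (|0⟩ - |1⟩)/√2, so ⟨-x|ψ⟩ = (7) / (√2·5).
P = |7|² / 50 = 49/50.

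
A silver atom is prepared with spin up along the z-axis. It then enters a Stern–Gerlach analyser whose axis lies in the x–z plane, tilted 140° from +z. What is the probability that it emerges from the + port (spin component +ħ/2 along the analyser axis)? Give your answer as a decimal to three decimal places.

For spin-½, the probability of finding spin-up along an axis at angle θ to the initial spin direction is cos²(θ/2); spin-down is sin²(θ/2).
θ = 140°, so P = cos²(70°) ≈ 0.117.

0.117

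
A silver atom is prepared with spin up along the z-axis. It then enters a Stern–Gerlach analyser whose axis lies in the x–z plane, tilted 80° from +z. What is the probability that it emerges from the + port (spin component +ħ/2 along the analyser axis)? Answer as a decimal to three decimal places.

For spin-½, the probability of finding spin-up along an axis at angle θ to the initial spin direction is cos²(θ/2); spin-down is sin²(θ/2).
θ = 80°, so P = cos²(40°) ≈ 0.587.

0.587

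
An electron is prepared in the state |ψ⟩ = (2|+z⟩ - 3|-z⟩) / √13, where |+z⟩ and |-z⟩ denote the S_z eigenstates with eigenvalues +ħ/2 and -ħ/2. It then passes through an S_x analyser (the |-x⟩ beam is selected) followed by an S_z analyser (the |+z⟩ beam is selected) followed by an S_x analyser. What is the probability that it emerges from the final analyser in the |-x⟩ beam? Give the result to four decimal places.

0.2404

First analyser (S_x): P(|-x⟩) = |⟨-x|ψ⟩|² = 25/26.
After stage 1 the state is |-x⟩; P(|+z⟩) = |⟨+z|-x⟩|² = 1/2.
After stage 2 the state is |+z⟩; P(|-x⟩) = |⟨-x|+z⟩|² = 1/2.
Joint probability = 25/26 × 1/2 × 1/2 = 0.2404.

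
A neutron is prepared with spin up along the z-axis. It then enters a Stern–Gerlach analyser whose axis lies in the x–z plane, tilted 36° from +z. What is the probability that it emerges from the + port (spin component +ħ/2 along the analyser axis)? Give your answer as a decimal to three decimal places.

0.905

For spin-½, the probability of finding spin-up along an axis at angle θ to the initial spin direction is cos²(θ/2); spin-down is sin²(θ/2).
θ = 36°, so P = cos²(18°) ≈ 0.905.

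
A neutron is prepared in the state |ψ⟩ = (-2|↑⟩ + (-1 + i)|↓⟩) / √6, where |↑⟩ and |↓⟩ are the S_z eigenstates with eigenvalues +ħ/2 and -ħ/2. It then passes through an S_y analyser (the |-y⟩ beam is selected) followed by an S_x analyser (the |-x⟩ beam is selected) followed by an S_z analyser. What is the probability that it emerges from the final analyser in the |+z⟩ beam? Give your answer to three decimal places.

First analyser (S_y): P(|-y⟩) = |⟨-y|ψ⟩|² = 10/12.
After stage 1 the state is |-y⟩; P(|-x⟩) = |⟨-x|-y⟩|² = 1/2.
After stage 2 the state is |-x⟩; P(|+z⟩) = |⟨+z|-x⟩|² = 1/2.
Joint probability = 10/12 × 1/2 × 1/2 = 0.208.

0.208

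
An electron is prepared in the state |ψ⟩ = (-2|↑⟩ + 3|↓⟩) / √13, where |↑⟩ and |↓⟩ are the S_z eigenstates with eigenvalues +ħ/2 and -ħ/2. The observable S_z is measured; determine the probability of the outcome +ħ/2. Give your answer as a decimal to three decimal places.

0.308

The +ħ/2 outcome corresponds to |↑⟩. Its amplitude in |ψ⟩ is -2/√13.
P = |-2|² / 13 = 4/13.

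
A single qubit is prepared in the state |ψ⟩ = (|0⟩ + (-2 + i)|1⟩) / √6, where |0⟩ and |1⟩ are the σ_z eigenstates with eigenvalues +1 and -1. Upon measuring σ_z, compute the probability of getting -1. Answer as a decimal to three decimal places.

The -1 outcome corresponds to |1⟩. Its amplitude in |ψ⟩ is (-2 + i)/√6.
P = |-2 + i|² / 6 = 5/6.

0.833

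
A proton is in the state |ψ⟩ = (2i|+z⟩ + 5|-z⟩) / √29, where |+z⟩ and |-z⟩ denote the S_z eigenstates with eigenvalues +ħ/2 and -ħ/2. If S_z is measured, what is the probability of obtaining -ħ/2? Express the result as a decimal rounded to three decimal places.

The -ħ/2 outcome corresponds to |-z⟩. Its amplitude in |ψ⟩ is 5/√29.
P = |5|² / 29 = 25/29.

0.862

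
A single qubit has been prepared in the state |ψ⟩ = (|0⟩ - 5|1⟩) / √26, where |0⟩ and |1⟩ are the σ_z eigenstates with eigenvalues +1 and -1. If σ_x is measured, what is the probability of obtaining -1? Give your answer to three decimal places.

|-x⟩ = (|0⟩ - |1⟩)/√2, so ⟨-x|ψ⟩ = (6) / (√2·√26).
P = |6|² / 52 = 36/52.

0.692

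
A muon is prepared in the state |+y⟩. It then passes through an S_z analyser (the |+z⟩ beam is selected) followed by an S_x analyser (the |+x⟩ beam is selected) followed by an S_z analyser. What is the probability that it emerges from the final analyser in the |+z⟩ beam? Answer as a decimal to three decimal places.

0.125

First analyser (S_z): from |+y⟩, P(|+z⟩) = 1/2.
After stage 1 the state is |+z⟩; P(|+x⟩) = |⟨+x|+z⟩|² = 1/2.
After stage 2 the state is |+x⟩; P(|+z⟩) = |⟨+z|+x⟩|² = 1/2.
Joint probability = 1/2 × 1/2 × 1/2 = 0.125.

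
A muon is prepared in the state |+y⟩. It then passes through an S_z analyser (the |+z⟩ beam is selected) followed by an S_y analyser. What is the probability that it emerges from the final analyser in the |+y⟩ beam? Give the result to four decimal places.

0.2500

First analyser (S_z): from |+y⟩, P(|+z⟩) = 1/2.
After stage 1 the state is |+z⟩; P(|+y⟩) = |⟨+y|+z⟩|² = 1/2.
Joint probability = 1/2 × 1/2 = 0.2500.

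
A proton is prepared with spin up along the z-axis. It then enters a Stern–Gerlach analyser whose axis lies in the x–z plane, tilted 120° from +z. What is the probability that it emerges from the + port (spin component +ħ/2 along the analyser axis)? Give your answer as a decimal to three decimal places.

0.250

For spin-½, the probability of finding spin-up along an axis at angle θ to the initial spin direction is cos²(θ/2); spin-down is sin²(θ/2).
θ = 120°, so P = cos²(60°) ≈ 0.250.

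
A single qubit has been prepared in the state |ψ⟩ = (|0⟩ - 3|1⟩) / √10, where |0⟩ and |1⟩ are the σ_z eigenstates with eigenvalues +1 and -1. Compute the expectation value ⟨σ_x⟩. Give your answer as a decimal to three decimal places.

⟨σ_x⟩ = 2 Re(a* b)/(|a|²+|b|²) with a = 1, b = -3.
a* b = -3, so ⟨σ_x⟩ = -6/10.

-0.600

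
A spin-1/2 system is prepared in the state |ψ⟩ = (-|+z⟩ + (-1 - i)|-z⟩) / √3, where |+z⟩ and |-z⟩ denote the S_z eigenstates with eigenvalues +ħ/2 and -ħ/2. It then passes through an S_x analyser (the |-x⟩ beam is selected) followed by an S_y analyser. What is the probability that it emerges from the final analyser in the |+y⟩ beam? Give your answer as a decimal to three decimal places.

0.083

First analyser (S_x): P(|-x⟩) = |⟨-x|ψ⟩|² = 1/6.
After stage 1 the state is |-x⟩; P(|+y⟩) = |⟨+y|-x⟩|² = 1/2.
Joint probability = 1/6 × 1/2 = 0.083.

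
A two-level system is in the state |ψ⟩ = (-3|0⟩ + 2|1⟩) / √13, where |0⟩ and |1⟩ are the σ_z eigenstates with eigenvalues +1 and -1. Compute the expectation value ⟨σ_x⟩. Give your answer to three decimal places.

-0.923

⟨σ_x⟩ = 2 Re(a* b)/(|a|²+|b|²) with a = -3, b = 2.
a* b = -6, so ⟨σ_x⟩ = -12/13.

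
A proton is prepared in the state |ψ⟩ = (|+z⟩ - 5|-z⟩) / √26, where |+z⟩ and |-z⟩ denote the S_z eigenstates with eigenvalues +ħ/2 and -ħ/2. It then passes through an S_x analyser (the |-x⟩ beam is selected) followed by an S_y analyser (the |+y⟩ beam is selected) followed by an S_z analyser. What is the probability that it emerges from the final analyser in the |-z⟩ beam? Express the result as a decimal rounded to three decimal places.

0.173

First analyser (S_x): P(|-x⟩) = |⟨-x|ψ⟩|² = 36/52.
After stage 1 the state is |-x⟩; P(|+y⟩) = |⟨+y|-x⟩|² = 1/2.
After stage 2 the state is |+y⟩; P(|-z⟩) = |⟨-z|+y⟩|² = 1/2.
Joint probability = 36/52 × 1/2 × 1/2 = 0.173.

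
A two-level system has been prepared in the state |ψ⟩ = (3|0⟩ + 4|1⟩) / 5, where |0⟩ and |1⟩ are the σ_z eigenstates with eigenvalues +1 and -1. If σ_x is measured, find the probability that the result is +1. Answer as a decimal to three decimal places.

0.980

|+x⟩ = (|0⟩ + |1⟩)/√2, so ⟨+x|ψ⟩ = (7) / (√2·5).
P = |7|² / 50 = 49/50.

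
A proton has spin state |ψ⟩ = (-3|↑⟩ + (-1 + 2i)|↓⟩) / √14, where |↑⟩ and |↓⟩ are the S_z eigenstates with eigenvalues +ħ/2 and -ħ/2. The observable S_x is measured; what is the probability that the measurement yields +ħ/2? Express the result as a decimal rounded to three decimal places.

0.714

|+x⟩ = (|↑⟩ + |↓⟩)/√2, so ⟨+x|ψ⟩ = (-4 + 2i) / (√2·√14).
P = |-4 + 2i|² / 28 = 20/28.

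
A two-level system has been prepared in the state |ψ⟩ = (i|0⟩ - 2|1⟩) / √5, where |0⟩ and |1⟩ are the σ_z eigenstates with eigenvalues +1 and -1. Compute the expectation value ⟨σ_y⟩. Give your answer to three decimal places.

0.800

⟨σ_y⟩ = 2 Im(a* b)/(|a|²+|b|²) with a = i, b = -2.
a* b = 2i, so ⟨σ_y⟩ = 4/5.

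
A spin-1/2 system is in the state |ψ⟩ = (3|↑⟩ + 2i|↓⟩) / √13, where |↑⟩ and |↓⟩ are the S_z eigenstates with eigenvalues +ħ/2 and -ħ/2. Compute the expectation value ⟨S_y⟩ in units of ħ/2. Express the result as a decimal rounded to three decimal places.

⟨σ_y⟩ = 2 Im(a* b)/(|a|²+|b|²) with a = 3, b = 2i.
a* b = 6i, so ⟨σ_y⟩ = 12/13.
⟨S_y⟩ = (ħ/2)·⟨σ_y⟩.

0.923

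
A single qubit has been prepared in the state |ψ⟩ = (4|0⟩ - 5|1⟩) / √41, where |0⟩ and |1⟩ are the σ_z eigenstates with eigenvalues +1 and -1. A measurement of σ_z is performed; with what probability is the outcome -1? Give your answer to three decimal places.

The -1 outcome corresponds to |1⟩. Its amplitude in |ψ⟩ is -5/√41.
P = |-5|² / 41 = 25/41.

0.610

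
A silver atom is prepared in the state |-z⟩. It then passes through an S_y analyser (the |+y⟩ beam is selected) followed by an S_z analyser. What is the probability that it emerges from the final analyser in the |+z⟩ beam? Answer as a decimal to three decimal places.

0.250

First analyser (S_y): from |-z⟩, P(|+y⟩) = 1/2.
After stage 1 the state is |+y⟩; P(|+z⟩) = |⟨+z|+y⟩|² = 1/2.
Joint probability = 1/2 × 1/2 = 0.250.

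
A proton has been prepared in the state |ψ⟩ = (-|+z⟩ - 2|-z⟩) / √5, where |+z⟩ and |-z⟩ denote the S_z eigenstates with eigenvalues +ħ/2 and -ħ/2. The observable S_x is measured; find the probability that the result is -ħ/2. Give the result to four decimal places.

|-x⟩ = (|+z⟩ - |-z⟩)/√2, so ⟨-x|ψ⟩ = (1) / (√2·√5).
P = |1|² / 10 = 1/10.

0.1000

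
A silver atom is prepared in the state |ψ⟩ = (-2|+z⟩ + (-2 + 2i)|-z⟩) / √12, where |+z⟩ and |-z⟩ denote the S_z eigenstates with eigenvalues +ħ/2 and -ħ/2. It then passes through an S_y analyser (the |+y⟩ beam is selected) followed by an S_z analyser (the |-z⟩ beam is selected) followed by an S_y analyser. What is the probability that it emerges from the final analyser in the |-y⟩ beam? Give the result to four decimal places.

First analyser (S_y): P(|+y⟩) = |⟨+y|ψ⟩|² = 4/24.
After stage 1 the state is |+y⟩; P(|-z⟩) = |⟨-z|+y⟩|² = 1/2.
After stage 2 the state is |-z⟩; P(|-y⟩) = |⟨-y|-z⟩|² = 1/2.
Joint probability = 4/24 × 1/2 × 1/2 = 0.0417.

0.0417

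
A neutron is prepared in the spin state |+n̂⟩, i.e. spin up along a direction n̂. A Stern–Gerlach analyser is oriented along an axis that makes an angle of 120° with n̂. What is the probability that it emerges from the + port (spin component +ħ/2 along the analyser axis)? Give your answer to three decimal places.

For spin-½, the probability of finding spin-up along an axis at angle θ to the initial spin direction is cos²(θ/2); spin-down is sin²(θ/2).
θ = 120°, so P = cos²(60°) ≈ 0.250.

0.250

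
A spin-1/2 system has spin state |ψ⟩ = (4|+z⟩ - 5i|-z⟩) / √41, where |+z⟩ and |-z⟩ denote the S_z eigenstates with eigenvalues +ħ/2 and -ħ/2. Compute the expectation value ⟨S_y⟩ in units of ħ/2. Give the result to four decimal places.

⟨σ_y⟩ = 2 Im(a* b)/(|a|²+|b|²) with a = 4, b = -5i.
a* b = -20i, so ⟨σ_y⟩ = -40/41.
⟨S_y⟩ = (ħ/2)·⟨σ_y⟩.

-0.9756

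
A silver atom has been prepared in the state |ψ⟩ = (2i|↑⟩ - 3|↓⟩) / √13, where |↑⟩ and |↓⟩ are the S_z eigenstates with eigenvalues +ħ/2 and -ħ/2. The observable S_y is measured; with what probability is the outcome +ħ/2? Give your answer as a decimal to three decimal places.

0.962

|+y⟩ = (|↑⟩ + i|↓⟩)/√2, so ⟨+y|ψ⟩ = (5i) / (√2·√13).
P = |5i|² / 26 = 25/26.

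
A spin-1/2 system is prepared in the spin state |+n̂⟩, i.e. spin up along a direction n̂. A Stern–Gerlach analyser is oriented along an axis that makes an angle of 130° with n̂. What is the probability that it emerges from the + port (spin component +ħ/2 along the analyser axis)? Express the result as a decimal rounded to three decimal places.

For spin-½, the probability of finding spin-up along an axis at angle θ to the initial spin direction is cos²(θ/2); spin-down is sin²(θ/2).
θ = 130°, so P = cos²(65°) ≈ 0.179.

0.179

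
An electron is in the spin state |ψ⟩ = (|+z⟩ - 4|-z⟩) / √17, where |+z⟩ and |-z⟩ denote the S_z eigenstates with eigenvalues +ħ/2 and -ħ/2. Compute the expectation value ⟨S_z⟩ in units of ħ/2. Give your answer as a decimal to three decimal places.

-0.882

⟨σ_z⟩ = |a|² - |b|² divided by |a|²+|b|², with a, b the |+z⟩, |-z⟩ amplitudes.
= (1 - 16)/17 = -15/17.
⟨S_z⟩ = (ħ/2)·⟨σ_z⟩.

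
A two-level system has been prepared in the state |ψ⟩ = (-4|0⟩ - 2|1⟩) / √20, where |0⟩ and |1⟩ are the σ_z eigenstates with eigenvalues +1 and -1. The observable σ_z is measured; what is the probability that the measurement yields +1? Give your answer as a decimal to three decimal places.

The +1 outcome corresponds to |0⟩. Its amplitude in |ψ⟩ is -4/√20.
P = |-4|² / 20 = 16/20.

0.800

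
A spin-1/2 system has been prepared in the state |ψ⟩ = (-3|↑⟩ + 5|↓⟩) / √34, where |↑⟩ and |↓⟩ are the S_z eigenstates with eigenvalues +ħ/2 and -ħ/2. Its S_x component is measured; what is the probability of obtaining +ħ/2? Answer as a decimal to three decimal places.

|+x⟩ = (|↑⟩ + |↓⟩)/√2, so ⟨+x|ψ⟩ = (2) / (√2·√34).
P = |2|² / 68 = 4/68.

0.059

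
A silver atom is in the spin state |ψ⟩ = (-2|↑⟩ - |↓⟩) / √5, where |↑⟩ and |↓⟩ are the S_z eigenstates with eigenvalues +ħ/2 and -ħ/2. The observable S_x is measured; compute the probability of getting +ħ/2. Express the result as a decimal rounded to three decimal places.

0.900

|+x⟩ = (|↑⟩ + |↓⟩)/√2, so ⟨+x|ψ⟩ = (-3) / (√2·√5).
P = |-3|² / 10 = 9/10.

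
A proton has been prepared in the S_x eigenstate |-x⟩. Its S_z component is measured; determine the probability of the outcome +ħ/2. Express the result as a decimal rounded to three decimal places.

0.500

In the S_z basis, |-x⟩ = (|↑⟩ - |↓⟩)/√2 and |+z⟩ = |↑⟩.
|⟨+z|-x⟩|² = 1/2.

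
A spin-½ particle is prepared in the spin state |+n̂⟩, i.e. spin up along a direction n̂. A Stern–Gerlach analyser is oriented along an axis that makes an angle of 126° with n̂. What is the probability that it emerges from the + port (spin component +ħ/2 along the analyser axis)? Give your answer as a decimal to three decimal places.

For spin-½, the probability of finding spin-up along an axis at angle θ to the initial spin direction is cos²(θ/2); spin-down is sin²(θ/2).
θ = 126°, so P = cos²(63°) ≈ 0.206.

0.206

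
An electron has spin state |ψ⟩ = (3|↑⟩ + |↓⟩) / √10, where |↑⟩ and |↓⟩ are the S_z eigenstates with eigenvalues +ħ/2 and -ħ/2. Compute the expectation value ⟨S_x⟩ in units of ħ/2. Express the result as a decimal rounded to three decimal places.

⟨σ_x⟩ = 2 Re(a* b)/(|a|²+|b|²) with a = 3, b = 1.
a* b = 3, so ⟨σ_x⟩ = 6/10.
⟨S_x⟩ = (ħ/2)·⟨σ_x⟩.

0.600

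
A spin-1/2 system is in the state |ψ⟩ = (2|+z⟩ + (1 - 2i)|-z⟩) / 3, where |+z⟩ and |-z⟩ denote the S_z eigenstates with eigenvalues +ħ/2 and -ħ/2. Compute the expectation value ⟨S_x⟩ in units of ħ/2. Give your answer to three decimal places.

⟨σ_x⟩ = 2 Re(a* b)/(|a|²+|b|²) with a = 2, b = (1 - 2i).
a* b = (2 - 4i), so ⟨σ_x⟩ = 4/9.
⟨S_x⟩ = (ħ/2)·⟨σ_x⟩.

0.444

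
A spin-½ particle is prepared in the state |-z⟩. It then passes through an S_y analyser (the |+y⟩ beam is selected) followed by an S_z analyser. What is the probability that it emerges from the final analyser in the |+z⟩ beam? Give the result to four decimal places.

First analyser (S_y): from |-z⟩, P(|+y⟩) = 1/2.
After stage 1 the state is |+y⟩; P(|+z⟩) = |⟨+z|+y⟩|² = 1/2.
Joint probability = 1/2 × 1/2 = 0.2500.

0.2500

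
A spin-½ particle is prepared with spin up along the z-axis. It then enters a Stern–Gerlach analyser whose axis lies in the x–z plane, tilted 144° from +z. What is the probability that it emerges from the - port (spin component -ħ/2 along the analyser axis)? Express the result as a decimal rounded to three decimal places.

For spin-½, the probability of finding spin-up along an axis at angle θ to the initial spin direction is cos²(θ/2); spin-down is sin²(θ/2).
θ = 144°, so P = sin²(72°) ≈ 0.905.

0.905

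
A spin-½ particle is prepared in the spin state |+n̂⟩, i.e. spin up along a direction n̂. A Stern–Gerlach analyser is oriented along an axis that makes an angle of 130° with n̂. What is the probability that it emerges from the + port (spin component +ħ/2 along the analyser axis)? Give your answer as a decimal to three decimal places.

0.179

For spin-½, the probability of finding spin-up along an axis at angle θ to the initial spin direction is cos²(θ/2); spin-down is sin²(θ/2).
θ = 130°, so P = cos²(65°) ≈ 0.179.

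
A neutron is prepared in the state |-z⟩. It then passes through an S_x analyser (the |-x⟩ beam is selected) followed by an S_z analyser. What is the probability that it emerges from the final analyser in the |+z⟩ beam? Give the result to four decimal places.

0.2500

First analyser (S_x): from |-z⟩, P(|-x⟩) = 1/2.
After stage 1 the state is |-x⟩; P(|+z⟩) = |⟨+z|-x⟩|² = 1/2.
Joint probability = 1/2 × 1/2 = 0.2500.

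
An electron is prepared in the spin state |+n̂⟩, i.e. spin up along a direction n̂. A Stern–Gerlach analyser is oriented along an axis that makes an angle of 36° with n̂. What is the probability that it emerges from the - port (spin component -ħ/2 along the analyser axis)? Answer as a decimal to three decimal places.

For spin-½, the probability of finding spin-up along an axis at angle θ to the initial spin direction is cos²(θ/2); spin-down is sin²(θ/2).
θ = 36°, so P = sin²(18°) ≈ 0.095.

0.095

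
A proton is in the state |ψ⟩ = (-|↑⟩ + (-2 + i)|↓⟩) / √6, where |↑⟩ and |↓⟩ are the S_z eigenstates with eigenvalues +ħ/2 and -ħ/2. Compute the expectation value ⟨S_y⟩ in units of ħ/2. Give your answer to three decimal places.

⟨σ_y⟩ = 2 Im(a* b)/(|a|²+|b|²) with a = -1, b = (-2 + i).
a* b = (2 - i), so ⟨σ_y⟩ = -2/6.
⟨S_y⟩ = (ħ/2)·⟨σ_y⟩.

-0.333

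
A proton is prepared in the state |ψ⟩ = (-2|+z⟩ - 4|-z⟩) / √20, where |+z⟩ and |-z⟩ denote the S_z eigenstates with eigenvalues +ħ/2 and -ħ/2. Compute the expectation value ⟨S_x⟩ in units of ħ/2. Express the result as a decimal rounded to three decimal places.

0.800

⟨σ_x⟩ = 2 Re(a* b)/(|a|²+|b|²) with a = -2, b = -4.
a* b = 8, so ⟨σ_x⟩ = 16/20.
⟨S_x⟩ = (ħ/2)·⟨σ_x⟩.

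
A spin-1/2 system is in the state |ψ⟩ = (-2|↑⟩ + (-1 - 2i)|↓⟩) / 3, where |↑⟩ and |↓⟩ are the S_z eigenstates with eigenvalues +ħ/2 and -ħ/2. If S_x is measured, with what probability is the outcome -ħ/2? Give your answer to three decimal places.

0.278

|-x⟩ = (|↑⟩ - |↓⟩)/√2, so ⟨-x|ψ⟩ = (-1 + 2i) / (√2·3).
P = |-1 + 2i|² / 18 = 5/18.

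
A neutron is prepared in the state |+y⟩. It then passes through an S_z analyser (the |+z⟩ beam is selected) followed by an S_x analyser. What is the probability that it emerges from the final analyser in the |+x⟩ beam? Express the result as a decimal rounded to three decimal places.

First analyser (S_z): from |+y⟩, P(|+z⟩) = 1/2.
After stage 1 the state is |+z⟩; P(|+x⟩) = |⟨+x|+z⟩|² = 1/2.
Joint probability = 1/2 × 1/2 = 0.250.

0.250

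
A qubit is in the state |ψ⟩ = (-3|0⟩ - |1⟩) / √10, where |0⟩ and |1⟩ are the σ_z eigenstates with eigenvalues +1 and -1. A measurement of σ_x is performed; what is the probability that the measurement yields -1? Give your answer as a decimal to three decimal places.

0.200

|-x⟩ = (|0⟩ - |1⟩)/√2, so ⟨-x|ψ⟩ = (-2) / (√2·√10).
P = |-2|² / 20 = 4/20.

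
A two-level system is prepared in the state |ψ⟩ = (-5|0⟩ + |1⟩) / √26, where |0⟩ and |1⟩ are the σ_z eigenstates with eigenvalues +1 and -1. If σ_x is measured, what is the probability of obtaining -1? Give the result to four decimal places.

|-x⟩ = (|0⟩ - |1⟩)/√2, so ⟨-x|ψ⟩ = (-6) / (√2·√26).
P = |-6|² / 52 = 36/52.

0.6923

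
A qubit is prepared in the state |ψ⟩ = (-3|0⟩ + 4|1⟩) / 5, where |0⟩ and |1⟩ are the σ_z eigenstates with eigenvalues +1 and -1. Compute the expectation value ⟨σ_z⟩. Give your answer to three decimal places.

-0.280

⟨σ_z⟩ = |a|² - |b|² divided by |a|²+|b|², with a, b the |0⟩, |1⟩ amplitudes.
= (9 - 16)/25 = -7/25.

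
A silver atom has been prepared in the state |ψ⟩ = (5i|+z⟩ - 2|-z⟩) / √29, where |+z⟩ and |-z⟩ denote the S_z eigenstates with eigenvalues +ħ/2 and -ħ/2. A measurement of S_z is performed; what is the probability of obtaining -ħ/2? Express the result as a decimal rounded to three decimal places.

0.138

The -ħ/2 outcome corresponds to |-z⟩. Its amplitude in |ψ⟩ is -2/√29.
P = |-2|² / 29 = 4/29.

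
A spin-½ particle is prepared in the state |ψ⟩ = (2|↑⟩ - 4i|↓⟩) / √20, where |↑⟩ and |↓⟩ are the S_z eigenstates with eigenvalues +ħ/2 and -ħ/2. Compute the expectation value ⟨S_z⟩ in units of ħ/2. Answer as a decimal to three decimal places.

-0.600

⟨σ_z⟩ = |a|² - |b|² divided by |a|²+|b|², with a, b the |↑⟩, |↓⟩ amplitudes.
= (4 - 16)/20 = -12/20.
⟨S_z⟩ = (ħ/2)·⟨σ_z⟩.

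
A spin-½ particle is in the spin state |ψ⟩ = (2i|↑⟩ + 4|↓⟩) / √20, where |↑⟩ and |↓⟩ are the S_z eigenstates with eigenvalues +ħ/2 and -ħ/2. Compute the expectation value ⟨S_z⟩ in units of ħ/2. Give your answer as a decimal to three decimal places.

-0.600

⟨σ_z⟩ = |a|² - |b|² divided by |a|²+|b|², with a, b the |↑⟩, |↓⟩ amplitudes.
= (4 - 16)/20 = -12/20.
⟨S_z⟩ = (ħ/2)·⟨σ_z⟩.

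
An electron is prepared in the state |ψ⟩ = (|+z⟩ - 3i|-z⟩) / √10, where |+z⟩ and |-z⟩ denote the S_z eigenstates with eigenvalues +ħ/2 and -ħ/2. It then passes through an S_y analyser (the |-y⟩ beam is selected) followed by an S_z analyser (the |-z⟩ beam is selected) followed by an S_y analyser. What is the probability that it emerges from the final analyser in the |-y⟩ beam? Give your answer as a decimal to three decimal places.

0.200

First analyser (S_y): P(|-y⟩) = |⟨-y|ψ⟩|² = 16/20.
After stage 1 the state is |-y⟩; P(|-z⟩) = |⟨-z|-y⟩|² = 1/2.
After stage 2 the state is |-z⟩; P(|-y⟩) = |⟨-y|-z⟩|² = 1/2.
Joint probability = 16/20 × 1/2 × 1/2 = 0.200.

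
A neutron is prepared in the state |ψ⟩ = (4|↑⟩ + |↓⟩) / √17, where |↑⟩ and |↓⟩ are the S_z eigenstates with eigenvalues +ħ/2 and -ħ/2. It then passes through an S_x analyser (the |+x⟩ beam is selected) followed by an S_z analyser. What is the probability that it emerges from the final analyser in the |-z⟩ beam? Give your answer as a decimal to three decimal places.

First analyser (S_x): P(|+x⟩) = |⟨+x|ψ⟩|² = 25/34.
After stage 1 the state is |+x⟩; P(|-z⟩) = |⟨-z|+x⟩|² = 1/2.
Joint probability = 25/34 × 1/2 = 0.368.

0.368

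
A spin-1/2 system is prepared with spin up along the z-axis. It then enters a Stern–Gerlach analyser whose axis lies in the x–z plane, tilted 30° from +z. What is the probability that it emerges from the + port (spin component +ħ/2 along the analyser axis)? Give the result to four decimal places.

For spin-½, the probability of finding spin-up along an axis at angle θ to the initial spin direction is cos²(θ/2); spin-down is sin²(θ/2).
θ = 30°, so P = cos²(15°) ≈ 0.9330.

0.9330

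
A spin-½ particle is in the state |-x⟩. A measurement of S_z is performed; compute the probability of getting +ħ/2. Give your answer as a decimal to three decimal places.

In the S_z basis, |-x⟩ = (|↑⟩ - |↓⟩)/√2 and |+z⟩ = |↑⟩.
|⟨+z|-x⟩|² = 1/2.

0.500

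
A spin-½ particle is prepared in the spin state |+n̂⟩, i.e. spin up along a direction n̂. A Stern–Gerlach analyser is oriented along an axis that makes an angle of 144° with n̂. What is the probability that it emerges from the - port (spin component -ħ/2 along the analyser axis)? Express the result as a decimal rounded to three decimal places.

For spin-½, the probability of finding spin-up along an axis at angle θ to the initial spin direction is cos²(θ/2); spin-down is sin²(θ/2).
θ = 144°, so P = sin²(72°) ≈ 0.905.

0.905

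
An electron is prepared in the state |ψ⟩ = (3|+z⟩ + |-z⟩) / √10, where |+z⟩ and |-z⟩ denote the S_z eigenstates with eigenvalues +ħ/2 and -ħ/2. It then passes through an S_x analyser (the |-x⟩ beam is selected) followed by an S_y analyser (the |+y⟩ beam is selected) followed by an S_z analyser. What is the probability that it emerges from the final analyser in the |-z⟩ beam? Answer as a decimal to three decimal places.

First analyser (S_x): P(|-x⟩) = |⟨-x|ψ⟩|² = 4/20.
After stage 1 the state is |-x⟩; P(|+y⟩) = |⟨+y|-x⟩|² = 1/2.
After stage 2 the state is |+y⟩; P(|-z⟩) = |⟨-z|+y⟩|² = 1/2.
Joint probability = 4/20 × 1/2 × 1/2 = 0.050.

0.050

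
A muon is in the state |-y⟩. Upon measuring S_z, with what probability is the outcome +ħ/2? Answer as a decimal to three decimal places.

In the S_z basis, |-y⟩ = (|+z⟩ - i|-z⟩)/√2 and |+z⟩ = |+z⟩.
|⟨+z|-y⟩|² = 1/2.

0.500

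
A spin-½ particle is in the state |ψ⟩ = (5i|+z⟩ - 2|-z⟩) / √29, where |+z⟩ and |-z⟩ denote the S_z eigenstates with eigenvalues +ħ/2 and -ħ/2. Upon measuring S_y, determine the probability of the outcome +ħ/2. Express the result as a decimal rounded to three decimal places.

|+y⟩ = (|+z⟩ + i|-z⟩)/√2, so ⟨+y|ψ⟩ = (7i) / (√2·√29).
P = |7i|² / 58 = 49/58.

0.845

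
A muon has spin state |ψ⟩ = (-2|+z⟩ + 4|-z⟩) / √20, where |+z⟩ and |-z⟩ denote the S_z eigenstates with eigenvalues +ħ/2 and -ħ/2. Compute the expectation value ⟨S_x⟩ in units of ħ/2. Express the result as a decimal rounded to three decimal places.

⟨σ_x⟩ = 2 Re(a* b)/(|a|²+|b|²) with a = -2, b = 4.
a* b = -8, so ⟨σ_x⟩ = -16/20.
⟨S_x⟩ = (ħ/2)·⟨σ_x⟩.

-0.800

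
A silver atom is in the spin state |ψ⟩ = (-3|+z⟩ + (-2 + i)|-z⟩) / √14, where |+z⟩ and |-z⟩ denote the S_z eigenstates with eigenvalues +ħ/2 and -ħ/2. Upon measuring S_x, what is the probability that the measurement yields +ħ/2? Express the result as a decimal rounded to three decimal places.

|+x⟩ = (|+z⟩ + |-z⟩)/√2, so ⟨+x|ψ⟩ = (-5 + i) / (√2·√14).
P = |-5 + i|² / 28 = 26/28.

0.929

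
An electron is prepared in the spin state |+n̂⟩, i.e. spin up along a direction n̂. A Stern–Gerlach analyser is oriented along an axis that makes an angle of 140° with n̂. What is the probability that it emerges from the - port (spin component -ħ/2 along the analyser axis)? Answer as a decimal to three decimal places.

For spin-½, the probability of finding spin-up along an axis at angle θ to the initial spin direction is cos²(θ/2); spin-down is sin²(θ/2).
θ = 140°, so P = sin²(70°) ≈ 0.883.

0.883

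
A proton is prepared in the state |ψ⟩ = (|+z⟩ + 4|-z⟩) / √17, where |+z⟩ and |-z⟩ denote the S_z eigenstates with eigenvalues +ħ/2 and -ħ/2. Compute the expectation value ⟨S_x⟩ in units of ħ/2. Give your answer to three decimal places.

0.471

⟨σ_x⟩ = 2 Re(a* b)/(|a|²+|b|²) with a = 1, b = 4.
a* b = 4, so ⟨σ_x⟩ = 8/17.
⟨S_x⟩ = (ħ/2)·⟨σ_x⟩.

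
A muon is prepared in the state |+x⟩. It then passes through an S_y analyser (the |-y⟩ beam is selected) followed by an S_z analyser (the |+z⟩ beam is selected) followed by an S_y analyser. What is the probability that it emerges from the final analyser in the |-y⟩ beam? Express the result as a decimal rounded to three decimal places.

First analyser (S_y): from |+x⟩, P(|-y⟩) = 1/2.
After stage 1 the state is |-y⟩; P(|+z⟩) = |⟨+z|-y⟩|² = 1/2.
After stage 2 the state is |+z⟩; P(|-y⟩) = |⟨-y|+z⟩|² = 1/2.
Joint probability = 1/2 × 1/2 × 1/2 = 0.125.

0.125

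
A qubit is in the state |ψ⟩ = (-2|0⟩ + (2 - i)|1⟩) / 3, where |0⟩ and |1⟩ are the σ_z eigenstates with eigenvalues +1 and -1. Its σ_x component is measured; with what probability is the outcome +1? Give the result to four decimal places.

|+x⟩ = (|0⟩ + |1⟩)/√2, so ⟨+x|ψ⟩ = (-i) / (√2·3).
P = |-i|² / 18 = 1/18.

0.0556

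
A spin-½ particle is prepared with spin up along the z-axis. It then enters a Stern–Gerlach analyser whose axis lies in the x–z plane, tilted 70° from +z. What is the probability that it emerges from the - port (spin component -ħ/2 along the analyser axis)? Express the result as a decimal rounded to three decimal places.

0.329

For spin-½, the probability of finding spin-up along an axis at angle θ to the initial spin direction is cos²(θ/2); spin-down is sin²(θ/2).
θ = 70°, so P = sin²(35°) ≈ 0.329.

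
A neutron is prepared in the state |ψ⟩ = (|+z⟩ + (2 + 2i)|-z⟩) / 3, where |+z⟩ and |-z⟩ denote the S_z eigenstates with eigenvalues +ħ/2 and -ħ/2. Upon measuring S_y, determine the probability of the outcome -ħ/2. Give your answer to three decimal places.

|-y⟩ = (|+z⟩ - i|-z⟩)/√2, so ⟨-y|ψ⟩ = (-1 + 2i) / (√2·3).
P = |-1 + 2i|² / 18 = 5/18.

0.278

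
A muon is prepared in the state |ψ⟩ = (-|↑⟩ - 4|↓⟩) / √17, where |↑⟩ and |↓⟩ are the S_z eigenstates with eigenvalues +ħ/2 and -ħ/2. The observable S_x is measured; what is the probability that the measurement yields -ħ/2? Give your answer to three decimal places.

|-x⟩ = (|↑⟩ - |↓⟩)/√2, so ⟨-x|ψ⟩ = (3) / (√2·√17).
P = |3|² / 34 = 9/34.

0.265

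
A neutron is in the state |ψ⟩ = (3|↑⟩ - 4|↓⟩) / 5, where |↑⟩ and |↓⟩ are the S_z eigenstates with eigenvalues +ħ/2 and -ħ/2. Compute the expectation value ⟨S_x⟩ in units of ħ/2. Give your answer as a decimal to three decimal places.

-0.960

⟨σ_x⟩ = 2 Re(a* b)/(|a|²+|b|²) with a = 3, b = -4.
a* b = -12, so ⟨σ_x⟩ = -24/25.
⟨S_x⟩ = (ħ/2)·⟨σ_x⟩.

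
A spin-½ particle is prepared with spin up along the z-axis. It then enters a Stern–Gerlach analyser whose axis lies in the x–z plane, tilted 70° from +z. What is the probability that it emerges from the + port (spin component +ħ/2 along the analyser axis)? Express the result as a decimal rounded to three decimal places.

For spin-½, the probability of finding spin-up along an axis at angle θ to the initial spin direction is cos²(θ/2); spin-down is sin²(θ/2).
θ = 70°, so P = cos²(35°) ≈ 0.671.

0.671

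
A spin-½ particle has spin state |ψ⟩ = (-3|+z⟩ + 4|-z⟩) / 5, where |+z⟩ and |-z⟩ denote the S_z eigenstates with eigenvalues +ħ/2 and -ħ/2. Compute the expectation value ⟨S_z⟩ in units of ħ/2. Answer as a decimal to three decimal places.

-0.280

⟨σ_z⟩ = |a|² - |b|² divided by |a|²+|b|², with a, b the |+z⟩, |-z⟩ amplitudes.
= (9 - 16)/25 = -7/25.
⟨S_z⟩ = (ħ/2)·⟨σ_z⟩.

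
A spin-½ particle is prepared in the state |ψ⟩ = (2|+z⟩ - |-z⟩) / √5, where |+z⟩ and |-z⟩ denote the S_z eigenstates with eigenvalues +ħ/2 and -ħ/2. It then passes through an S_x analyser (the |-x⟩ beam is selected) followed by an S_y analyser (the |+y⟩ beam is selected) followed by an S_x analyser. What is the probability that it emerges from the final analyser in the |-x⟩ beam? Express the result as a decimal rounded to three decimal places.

First analyser (S_x): P(|-x⟩) = |⟨-x|ψ⟩|² = 9/10.
After stage 1 the state is |-x⟩; P(|+y⟩) = |⟨+y|-x⟩|² = 1/2.
After stage 2 the state is |+y⟩; P(|-x⟩) = |⟨-x|+y⟩|² = 1/2.
Joint probability = 9/10 × 1/2 × 1/2 = 0.225.

0.225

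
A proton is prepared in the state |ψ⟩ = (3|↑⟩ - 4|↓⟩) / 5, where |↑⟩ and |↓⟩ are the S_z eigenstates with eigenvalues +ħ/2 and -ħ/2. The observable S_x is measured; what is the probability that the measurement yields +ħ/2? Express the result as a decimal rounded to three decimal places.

0.020

|+x⟩ = (|↑⟩ + |↓⟩)/√2, so ⟨+x|ψ⟩ = (-1) / (√2·5).
P = |-1|² / 50 = 1/50.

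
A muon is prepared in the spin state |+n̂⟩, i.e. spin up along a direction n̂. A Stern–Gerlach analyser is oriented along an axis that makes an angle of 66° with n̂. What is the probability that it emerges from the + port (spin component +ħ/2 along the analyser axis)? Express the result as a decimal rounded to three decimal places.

For spin-½, the probability of finding spin-up along an axis at angle θ to the initial spin direction is cos²(θ/2); spin-down is sin²(θ/2).
θ = 66°, so P = cos²(33°) ≈ 0.703.

0.703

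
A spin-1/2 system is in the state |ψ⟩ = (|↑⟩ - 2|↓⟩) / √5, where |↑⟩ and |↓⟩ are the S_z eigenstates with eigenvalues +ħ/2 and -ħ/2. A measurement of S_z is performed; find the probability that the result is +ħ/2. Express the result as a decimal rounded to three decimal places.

The +ħ/2 outcome corresponds to |↑⟩. Its amplitude in |ψ⟩ is 1/√5.
P = |1|² / 5 = 1/5.

0.200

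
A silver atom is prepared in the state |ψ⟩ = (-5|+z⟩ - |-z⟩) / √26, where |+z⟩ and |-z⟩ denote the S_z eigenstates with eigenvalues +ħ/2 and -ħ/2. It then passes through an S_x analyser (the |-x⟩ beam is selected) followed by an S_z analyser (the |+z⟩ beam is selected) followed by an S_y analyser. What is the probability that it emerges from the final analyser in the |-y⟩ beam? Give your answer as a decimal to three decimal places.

First analyser (S_x): P(|-x⟩) = |⟨-x|ψ⟩|² = 16/52.
After stage 1 the state is |-x⟩; P(|+z⟩) = |⟨+z|-x⟩|² = 1/2.
After stage 2 the state is |+z⟩; P(|-y⟩) = |⟨-y|+z⟩|² = 1/2.
Joint probability = 16/52 × 1/2 × 1/2 = 0.077.

0.077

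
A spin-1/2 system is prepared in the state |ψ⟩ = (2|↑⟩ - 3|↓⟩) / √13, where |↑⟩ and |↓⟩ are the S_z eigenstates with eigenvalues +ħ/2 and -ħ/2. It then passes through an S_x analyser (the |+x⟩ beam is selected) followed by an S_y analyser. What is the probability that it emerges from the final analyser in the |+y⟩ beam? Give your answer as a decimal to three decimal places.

0.019

First analyser (S_x): P(|+x⟩) = |⟨+x|ψ⟩|² = 1/26.
After stage 1 the state is |+x⟩; P(|+y⟩) = |⟨+y|+x⟩|² = 1/2.
Joint probability = 1/26 × 1/2 = 0.019.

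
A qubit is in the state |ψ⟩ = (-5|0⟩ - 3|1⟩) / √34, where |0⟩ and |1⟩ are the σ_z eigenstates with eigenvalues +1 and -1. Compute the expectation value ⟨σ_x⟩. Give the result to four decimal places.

0.8824

⟨σ_x⟩ = 2 Re(a* b)/(|a|²+|b|²) with a = -5, b = -3.
a* b = 15, so ⟨σ_x⟩ = 30/34.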